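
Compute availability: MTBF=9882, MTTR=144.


Availability = MTBF / (MTBF + MTTR)
Availability = 9882 / (9882 + 144)
Availability = 9882 / 10026
Availability = 98.5637%

98.5637%


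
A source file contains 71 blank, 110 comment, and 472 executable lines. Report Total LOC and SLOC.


Total LOC = blank + comment + code
Total LOC = 71 + 110 + 472 = 653
SLOC (source only) = code = 472

Total LOC: 653, SLOC: 472


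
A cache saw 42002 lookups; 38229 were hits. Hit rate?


Formula: hit rate = hits / (hits + misses) * 100
hit rate = 38229 / (38229 + 3773) * 100
hit rate = 38229 / 42002 * 100
hit rate = 91.02%

91.02%


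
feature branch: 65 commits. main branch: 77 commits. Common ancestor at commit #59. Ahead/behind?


Common ancestor: commit #59
feature commits after divergence: 65 - 59 = 6
main commits after divergence: 77 - 59 = 18
feature is 6 commits ahead of main
main is 18 commits ahead of feature

feature ahead: 6, main ahead: 18


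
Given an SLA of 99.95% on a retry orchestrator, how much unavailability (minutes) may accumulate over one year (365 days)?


Formula: allowed downtime = period * (100 - SLA) / 100
Period (year (365 days)) = 525600 minutes
Unavailability fraction = (100 - 99.95) / 100
Allowed downtime = 525600 * (100 - 99.95) / 100
Allowed downtime = 262.8 minutes

262.8 minutes


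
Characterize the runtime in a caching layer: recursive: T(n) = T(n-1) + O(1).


Reasoning: linear recursion with constant work per frame
Complexity: O(n)

O(n)


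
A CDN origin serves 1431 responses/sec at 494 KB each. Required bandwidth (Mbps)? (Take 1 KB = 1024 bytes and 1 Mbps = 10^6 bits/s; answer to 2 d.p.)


Formula: Mbps = payload_bytes * RPS * 8 / 1e6
Payload per request = 494 KB = 494 * 1024 = 505856 bytes
Total bytes/sec = 505856 * 1431 = 723879936
Total bits/sec = 723879936 * 8 = 5791039488
Mbps = 5791039488 / 1e6 = 5791.04

5791.04 Mbps


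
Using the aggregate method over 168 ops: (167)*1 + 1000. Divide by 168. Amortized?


Formula: Amortized cost = Total cost / Operations
Total cost = (167 * 1) + (1 * 1000)
Total cost = 167 + 1000 = 1167
Amortized = 1167 / 168 = 6.9464

6.9464


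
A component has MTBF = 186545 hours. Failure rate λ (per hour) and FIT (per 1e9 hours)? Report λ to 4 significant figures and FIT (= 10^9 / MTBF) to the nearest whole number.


Formula: λ = 1 / MTBF; FIT = λ × 1e9 = 1e9 / MTBF
λ = 1 / 186545 ≈ 5.361e-06 failures/hour
FIT = 1e9 / 186545 ≈ 5361 failures per 1e9 hours (nearest whole number)

λ = 5.361e-06 /h, FIT = 5361


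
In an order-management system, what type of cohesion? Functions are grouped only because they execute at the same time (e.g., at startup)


Reasoning: Related by timing only
Type: Temporal cohesion

Temporal cohesion


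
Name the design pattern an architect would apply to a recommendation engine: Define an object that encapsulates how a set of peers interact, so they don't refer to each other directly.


This matches the Mediator pattern

Mediator


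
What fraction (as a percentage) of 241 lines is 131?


Coverage = covered / total * 100
Coverage = 131 / 241 * 100
Coverage = 54.36%

54.36%


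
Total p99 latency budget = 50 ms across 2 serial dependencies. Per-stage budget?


Formula: per_stage = total_budget / stages
per_stage = 50 / 2
per_stage = 25.0 ms

25.0 ms


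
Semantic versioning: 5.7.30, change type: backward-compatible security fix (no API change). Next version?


Current: 5.7.30
Change category: 'backward-compatible security fix (no API change)' → patch bump
SemVer rule: patch bump → increment PATCH (MAJOR and MINOR unchanged)
New: 5.7.31

5.7.31


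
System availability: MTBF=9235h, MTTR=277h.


Availability = MTBF / (MTBF + MTTR)
Availability = 9235 / (9235 + 277)
Availability = 9235 / 9512
Availability = 97.0879%

97.0879%


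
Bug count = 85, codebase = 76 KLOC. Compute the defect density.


Defect density = defects / KLOC
Defect density = 85 / 76
Defect density = 1.118 defects/KLOC

1.118 defects/KLOC


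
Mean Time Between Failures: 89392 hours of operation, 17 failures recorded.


Formula: MTBF = Total operating time / Number of failures
MTBF = 89392 / 17
MTBF = 5258.35 hours

5258.35 hours


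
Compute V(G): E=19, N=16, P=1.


Formula: V(G) = E - N + 2P
V(G) = 19 - 16 + 2*1
V(G) = 3 + 2
V(G) = 5

5


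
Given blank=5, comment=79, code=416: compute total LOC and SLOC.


Total LOC = blank + comment + code
Total LOC = 5 + 79 + 416 = 500
SLOC (source only) = code = 416

Total LOC: 500, SLOC: 416


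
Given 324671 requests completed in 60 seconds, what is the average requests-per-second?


Formula: throughput = requests / seconds
throughput = 324671 / 60
throughput = 5411.18 requests/second

5411.18 requests/second


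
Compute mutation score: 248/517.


Mutation score = killed / total * 100
Mutation score = 248 / 517 * 100
Mutation score = 47.97%

47.97%


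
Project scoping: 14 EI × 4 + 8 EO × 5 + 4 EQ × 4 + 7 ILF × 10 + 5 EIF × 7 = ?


UFP = EI*4 + EO*5 + EQ*4 + ILF*10 + EIF*7
UFP = 14*4 + 8*5 + 4*4 + 7*10 + 5*7
UFP = 56 + 40 + 16 + 70 + 35
UFP = 217

217


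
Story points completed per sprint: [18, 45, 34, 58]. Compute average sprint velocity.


Formula: Avg velocity = Total points / Number of sprints
Points: [18, 45, 34, 58]
Sum = 18 + 45 + 34 + 58 = 155
Avg velocity = 155 / 4 = 38.75 points/sprint

38.75 points/sprint


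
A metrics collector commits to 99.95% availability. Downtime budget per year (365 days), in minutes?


Formula: allowed downtime = period * (100 - SLA) / 100
Period (year (365 days)) = 525600 minutes
Unavailability fraction = (100 - 99.95) / 100
Allowed downtime = 525600 * (100 - 99.95) / 100
Allowed downtime = 262.8 minutes

262.8 minutes


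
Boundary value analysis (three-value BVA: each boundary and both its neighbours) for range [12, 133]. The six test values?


Range: [12, 133]
Boundaries: just below min, min, min+1, max-1, max, just above max
Values: [11, 12, 13, 132, 133, 134]

[11, 12, 13, 132, 133, 134]


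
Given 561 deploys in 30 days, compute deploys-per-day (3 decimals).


Formula: deployments per day = releases / days
= 561 / 30
= 18.7 deploys/day
(equivalently, 130.9 deploys/week)

18.7 deploys/day


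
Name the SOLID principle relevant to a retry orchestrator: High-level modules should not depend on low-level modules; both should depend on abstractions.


This describes the Dependency Inversion Principle (DIP)

Dependency Inversion Principle (DIP)


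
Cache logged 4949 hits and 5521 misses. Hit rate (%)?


Formula: hit rate = hits / (hits + misses) * 100
hit rate = 4949 / (4949 + 5521) * 100
hit rate = 4949 / 10470 * 100
hit rate = 47.27%

47.27%


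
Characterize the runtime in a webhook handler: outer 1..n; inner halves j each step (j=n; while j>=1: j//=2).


Reasoning: n times log n
Complexity: O(n log n)

O(n log n)


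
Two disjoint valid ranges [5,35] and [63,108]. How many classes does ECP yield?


Valid ranges: [5,35] and [63,108]
Class 1: x < 5 — invalid
Class 2: 5 ≤ x ≤ 35 — valid
Class 3: 35 < x < 63 — invalid (gap between ranges)
Class 4: 63 ≤ x ≤ 108 — valid
Class 5: x > 108 — invalid
Total equivalence classes: 5

5 equivalence classes


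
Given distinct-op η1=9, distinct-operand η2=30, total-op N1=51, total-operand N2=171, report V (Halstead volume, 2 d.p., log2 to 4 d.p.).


Formula: V = N * log2(η), where N = N1 + N2 and η = η1 + η2
η = 9 + 30 = 39
N = 51 + 171 = 222
log2(39) ≈ 5.2854
V = 222 * 5.2854 = 1173.36

1173.36


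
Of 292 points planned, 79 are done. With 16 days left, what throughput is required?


Formula: Required rate = Remaining points / Days left
Remaining = 292 - 79 = 213 points
Required rate = 213 / 16 = 13.31 points/day

13.31 points/day


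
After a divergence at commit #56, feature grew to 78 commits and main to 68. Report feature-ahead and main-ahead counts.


Common ancestor: commit #56
feature commits after divergence: 78 - 56 = 22
main commits after divergence: 68 - 56 = 12
feature is 22 commits ahead of main
main is 12 commits ahead of feature

feature ahead: 22, main ahead: 12


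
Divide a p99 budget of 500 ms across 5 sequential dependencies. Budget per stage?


Formula: per_stage = total_budget / stages
per_stage = 500 / 5
per_stage = 100.0 ms

100.0 ms


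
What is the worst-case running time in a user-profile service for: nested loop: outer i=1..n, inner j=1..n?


Reasoning: n iterations times n iterations
Complexity: O(n^2)

O(n^2)


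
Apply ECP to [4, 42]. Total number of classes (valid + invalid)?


Valid range: [4, 42]
Class 1: x < 4 — invalid
Class 2: 4 ≤ x ≤ 42 — valid
Class 3: x > 42 — invalid
Total equivalence classes: 3

3 equivalence classes


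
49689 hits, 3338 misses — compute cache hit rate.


Formula: hit rate = hits / (hits + misses) * 100
hit rate = 49689 / (49689 + 3338) * 100
hit rate = 49689 / 53027 * 100
hit rate = 93.71%

93.71%


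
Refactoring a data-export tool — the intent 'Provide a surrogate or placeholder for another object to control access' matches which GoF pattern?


This matches the Proxy pattern

Proxy


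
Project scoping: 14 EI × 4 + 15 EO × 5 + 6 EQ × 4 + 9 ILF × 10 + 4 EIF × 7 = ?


UFP = EI*4 + EO*5 + EQ*4 + ILF*10 + EIF*7
UFP = 14*4 + 15*5 + 6*4 + 9*10 + 4*7
UFP = 56 + 75 + 24 + 90 + 28
UFP = 273

273


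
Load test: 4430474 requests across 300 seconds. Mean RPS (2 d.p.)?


Formula: throughput = requests / seconds
throughput = 4430474 / 300
throughput = 14768.25 requests/second

14768.25 requests/second


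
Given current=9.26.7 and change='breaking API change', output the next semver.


Current: 9.26.7
Change category: 'breaking API change' → major bump
SemVer rule: major bump → increment MAJOR, reset MINOR and PATCH to 0
New: 10.0.0

10.0.0


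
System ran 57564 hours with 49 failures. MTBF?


Formula: MTBF = Total operating time / Number of failures
MTBF = 57564 / 49
MTBF = 1174.78 hours

1174.78 hours


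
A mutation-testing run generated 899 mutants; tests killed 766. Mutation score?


Mutation score = killed / total * 100
Mutation score = 766 / 899 * 100
Mutation score = 85.21%

85.21%


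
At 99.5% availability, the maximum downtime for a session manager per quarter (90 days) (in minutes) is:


Formula: allowed downtime = period * (100 - SLA) / 100
Period (quarter (90 days)) = 129600 minutes
Unavailability fraction = (100 - 99.5) / 100
Allowed downtime = 129600 * (100 - 99.5) / 100
Allowed downtime = 648.0 minutes

648.0 minutes


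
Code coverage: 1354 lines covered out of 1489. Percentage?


Coverage = covered / total * 100
Coverage = 1354 / 1489 * 100
Coverage = 90.93%

90.93%


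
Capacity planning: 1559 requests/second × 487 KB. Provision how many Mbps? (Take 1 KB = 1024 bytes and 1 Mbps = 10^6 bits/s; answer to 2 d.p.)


Formula: Mbps = payload_bytes * RPS * 8 / 1e6
Payload per request = 487 KB = 487 * 1024 = 498688 bytes
Total bytes/sec = 498688 * 1559 = 777454592
Total bits/sec = 777454592 * 8 = 6219636736
Mbps = 6219636736 / 1e6 = 6219.64

6219.64 Mbps


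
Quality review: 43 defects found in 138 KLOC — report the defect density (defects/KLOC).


Defect density = defects / KLOC
Defect density = 43 / 138
Defect density = 0.312 defects/KLOC

0.312 defects/KLOC


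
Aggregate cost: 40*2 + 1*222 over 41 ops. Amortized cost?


Formula: Amortized cost = Total cost / Operations
Total cost = (40 * 2) + (1 * 222)
Total cost = 80 + 222 = 302
Amortized = 302 / 41 = 7.3659

7.3659


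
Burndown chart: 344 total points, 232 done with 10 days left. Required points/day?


Formula: Required rate = Remaining points / Days left
Remaining = 344 - 232 = 112 points
Required rate = 112 / 10 = 11.2 points/day

11.2 points/day


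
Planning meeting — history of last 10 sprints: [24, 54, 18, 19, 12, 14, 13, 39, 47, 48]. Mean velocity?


Formula: Avg velocity = Total points / Number of sprints
Points: [24, 54, 18, 19, 12, 14, 13, 39, 47, 48]
Sum = 24 + 54 + 18 + 19 + 12 + 14 + 13 + 39 + 47 + 48 = 288
Avg velocity = 288 / 10 = 28.8 points/sprint

28.8 points/sprint


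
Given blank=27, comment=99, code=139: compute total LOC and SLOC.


Total LOC = blank + comment + code
Total LOC = 27 + 99 + 139 = 265
SLOC (source only) = code = 139

Total LOC: 265, SLOC: 139


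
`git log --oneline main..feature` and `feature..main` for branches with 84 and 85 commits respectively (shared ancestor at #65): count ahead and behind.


Common ancestor: commit #65
feature commits after divergence: 84 - 65 = 19
main commits after divergence: 85 - 65 = 20
feature is 19 commits ahead of main
main is 20 commits ahead of feature

feature ahead: 19, main ahead: 20


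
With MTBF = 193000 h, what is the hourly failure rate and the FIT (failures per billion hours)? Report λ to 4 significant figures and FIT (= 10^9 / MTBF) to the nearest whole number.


Formula: λ = 1 / MTBF; FIT = λ × 1e9 = 1e9 / MTBF
λ = 1 / 193000 ≈ 5.181e-06 failures/hour
FIT = 1e9 / 193000 ≈ 5181 failures per 1e9 hours (nearest whole number)

λ = 5.181e-06 /h, FIT = 5181


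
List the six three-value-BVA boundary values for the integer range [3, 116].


Range: [3, 116]
Boundaries: just below min, min, min+1, max-1, max, just above max
Values: [2, 3, 4, 115, 116, 117]

[2, 3, 4, 115, 116, 117]


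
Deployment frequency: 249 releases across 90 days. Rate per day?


Formula: deployments per day = releases / days
= 249 / 90
= 2.767 deploys/day
(equivalently, 19.37 deploys/week)

2.767 deploys/day


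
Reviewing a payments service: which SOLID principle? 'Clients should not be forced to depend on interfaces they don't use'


This describes the Interface Segregation Principle (ISP)

Interface Segregation Principle (ISP)


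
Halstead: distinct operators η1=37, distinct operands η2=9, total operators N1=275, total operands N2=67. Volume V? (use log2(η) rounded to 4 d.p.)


Formula: V = N * log2(η), where N = N1 + N2 and η = η1 + η2
η = 37 + 9 = 46
N = 275 + 67 = 342
log2(46) ≈ 5.5236
V = 342 * 5.5236 = 1889.07

1889.07


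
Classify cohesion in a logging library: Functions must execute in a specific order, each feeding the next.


Reasoning: Output of one is input to next
Type: Sequential cohesion

Sequential cohesion


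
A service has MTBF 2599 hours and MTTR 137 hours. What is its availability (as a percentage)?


Availability = MTBF / (MTBF + MTTR)
Availability = 2599 / (2599 + 137)
Availability = 2599 / 2736
Availability = 94.9927%

94.9927%


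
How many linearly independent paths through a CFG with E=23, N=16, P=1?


Formula: V(G) = E - N + 2P
V(G) = 23 - 16 + 2*1
V(G) = 7 + 2
V(G) = 9

9


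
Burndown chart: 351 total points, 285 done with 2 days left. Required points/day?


Formula: Required rate = Remaining points / Days left
Remaining = 351 - 285 = 66 points
Required rate = 66 / 2 = 33.0 points/day

33.0 points/day


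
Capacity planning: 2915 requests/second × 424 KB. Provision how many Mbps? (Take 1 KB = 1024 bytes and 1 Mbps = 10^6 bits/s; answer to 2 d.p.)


Formula: Mbps = payload_bytes * RPS * 8 / 1e6
Payload per request = 424 KB = 424 * 1024 = 434176 bytes
Total bytes/sec = 434176 * 2915 = 1265623040
Total bits/sec = 1265623040 * 8 = 10124984320
Mbps = 10124984320 / 1e6 = 10124.98

10124.98 Mbps


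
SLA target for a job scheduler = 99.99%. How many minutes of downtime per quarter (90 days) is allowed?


Formula: allowed downtime = period * (100 - SLA) / 100
Period (quarter (90 days)) = 129600 minutes
Unavailability fraction = (100 - 99.99) / 100
Allowed downtime = 129600 * (100 - 99.99) / 100
Allowed downtime = 12.96 minutes

12.96 minutes


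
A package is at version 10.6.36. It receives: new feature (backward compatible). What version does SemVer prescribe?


Current: 10.6.36
Change category: 'new feature (backward compatible)' → minor bump
SemVer rule: minor bump → increment MINOR, reset PATCH to 0 (MAJOR unchanged)
New: 10.7.0

10.7.0


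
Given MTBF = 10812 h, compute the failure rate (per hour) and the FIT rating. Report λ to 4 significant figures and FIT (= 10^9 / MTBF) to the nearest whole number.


Formula: λ = 1 / MTBF; FIT = λ × 1e9 = 1e9 / MTBF
λ = 1 / 10812 ≈ 9.249e-05 failures/hour
FIT = 1e9 / 10812 ≈ 92490 failures per 1e9 hours (nearest whole number)

λ = 9.249e-05 /h, FIT = 92490


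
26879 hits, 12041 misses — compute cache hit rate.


Formula: hit rate = hits / (hits + misses) * 100
hit rate = 26879 / (26879 + 12041) * 100
hit rate = 26879 / 38920 * 100
hit rate = 69.06%

69.06%


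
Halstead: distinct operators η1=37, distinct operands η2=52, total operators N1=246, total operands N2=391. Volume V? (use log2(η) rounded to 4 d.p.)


Formula: V = N * log2(η), where N = N1 + N2 and η = η1 + η2
η = 37 + 52 = 89
N = 246 + 391 = 637
log2(89) ≈ 6.4757
V = 637 * 6.4757 = 4125.02

4125.02


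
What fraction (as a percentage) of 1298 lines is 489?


Coverage = covered / total * 100
Coverage = 489 / 1298 * 100
Coverage = 37.67%

37.67%


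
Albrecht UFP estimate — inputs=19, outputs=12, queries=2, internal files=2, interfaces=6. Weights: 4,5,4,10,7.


UFP = EI*4 + EO*5 + EQ*4 + ILF*10 + EIF*7
UFP = 19*4 + 12*5 + 2*4 + 2*10 + 6*7
UFP = 76 + 60 + 8 + 20 + 42
UFP = 206

206


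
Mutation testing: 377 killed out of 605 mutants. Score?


Mutation score = killed / total * 100
Mutation score = 377 / 605 * 100
Mutation score = 62.31%

62.31%


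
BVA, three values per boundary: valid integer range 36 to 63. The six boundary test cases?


Range: [36, 63]
Boundaries: just below min, min, min+1, max-1, max, just above max
Values: [35, 36, 37, 62, 63, 64]

[35, 36, 37, 62, 63, 64]


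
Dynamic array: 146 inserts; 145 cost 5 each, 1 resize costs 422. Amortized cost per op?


Formula: Amortized cost = Total cost / Operations
Total cost = (145 * 5) + (1 * 422)
Total cost = 725 + 422 = 1147
Amortized = 1147 / 146 = 7.8562

7.8562


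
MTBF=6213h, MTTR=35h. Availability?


Availability = MTBF / (MTBF + MTTR)
Availability = 6213 / (6213 + 35)
Availability = 6213 / 6248
Availability = 99.4398%

99.4398%


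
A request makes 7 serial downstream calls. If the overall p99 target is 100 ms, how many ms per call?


Formula: per_stage = total_budget / stages
per_stage = 100 / 7
per_stage = 14.29 ms

14.29 ms


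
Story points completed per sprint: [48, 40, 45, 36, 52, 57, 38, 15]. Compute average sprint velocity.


Formula: Avg velocity = Total points / Number of sprints
Points: [48, 40, 45, 36, 52, 57, 38, 15]
Sum = 48 + 40 + 45 + 36 + 52 + 57 + 38 + 15 = 331
Avg velocity = 331 / 8 = 41.38 points/sprint

41.38 points/sprint


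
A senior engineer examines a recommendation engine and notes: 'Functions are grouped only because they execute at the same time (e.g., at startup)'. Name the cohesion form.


Reasoning: Related by timing only
Type: Temporal cohesion

Temporal cohesion


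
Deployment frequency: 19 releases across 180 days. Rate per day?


Formula: deployments per day = releases / days
= 19 / 180
= 0.106 deploys/day
(equivalently, 0.74 deploys/week)

0.106 deploys/day


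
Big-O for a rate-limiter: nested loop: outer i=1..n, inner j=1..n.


Reasoning: n iterations times n iterations
Complexity: O(n^2)

O(n^2)


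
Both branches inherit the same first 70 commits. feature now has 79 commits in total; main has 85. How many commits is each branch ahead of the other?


Common ancestor: commit #70
feature commits after divergence: 79 - 70 = 9
main commits after divergence: 85 - 70 = 15
feature is 9 commits ahead of main
main is 15 commits ahead of feature

feature ahead: 9, main ahead: 15


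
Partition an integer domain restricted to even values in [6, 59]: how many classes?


Constraint: even integers in [6, 59]
Class 1: x < 6 — out-of-range invalid
Class 2: x in [6,59] but odd — wrong type invalid
Class 3: x in [6,59] and even — valid
Class 4: x > 59 — out-of-range invalid
Total equivalence classes: 4

4 equivalence classes


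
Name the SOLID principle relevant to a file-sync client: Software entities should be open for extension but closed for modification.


This describes the Open/Closed Principle (OCP)

Open/Closed Principle (OCP)


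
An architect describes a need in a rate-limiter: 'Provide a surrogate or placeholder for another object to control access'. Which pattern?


This matches the Proxy pattern

Proxy


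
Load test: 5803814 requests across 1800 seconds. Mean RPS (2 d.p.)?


Formula: throughput = requests / seconds
throughput = 5803814 / 1800
throughput = 3224.34 requests/second

3224.34 requests/second


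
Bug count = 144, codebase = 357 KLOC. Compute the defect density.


Defect density = defects / KLOC
Defect density = 144 / 357
Defect density = 0.403 defects/KLOC

0.403 defects/KLOC


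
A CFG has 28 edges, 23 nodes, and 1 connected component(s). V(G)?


Formula: V(G) = E - N + 2P
V(G) = 28 - 23 + 2*1
V(G) = 5 + 2
V(G) = 7

7


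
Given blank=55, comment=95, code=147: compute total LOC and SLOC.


Total LOC = blank + comment + code
Total LOC = 55 + 95 + 147 = 297
SLOC (source only) = code = 147

Total LOC: 297, SLOC: 147


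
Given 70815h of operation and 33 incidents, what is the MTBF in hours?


Formula: MTBF = Total operating time / Number of failures
MTBF = 70815 / 33
MTBF = 2145.91 hours

2145.91 hours


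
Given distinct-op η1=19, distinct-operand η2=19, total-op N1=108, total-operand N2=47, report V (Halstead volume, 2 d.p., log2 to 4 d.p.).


Formula: V = N * log2(η), where N = N1 + N2 and η = η1 + η2
η = 19 + 19 = 38
N = 108 + 47 = 155
log2(38) ≈ 5.2479
V = 155 * 5.2479 = 813.42

813.42


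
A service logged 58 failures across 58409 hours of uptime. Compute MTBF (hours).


Formula: MTBF = Total operating time / Number of failures
MTBF = 58409 / 58
MTBF = 1007.05 hours

1007.05 hours


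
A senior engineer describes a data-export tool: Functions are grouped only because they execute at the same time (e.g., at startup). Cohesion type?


Reasoning: Related by timing only
Type: Temporal cohesion

Temporal cohesion


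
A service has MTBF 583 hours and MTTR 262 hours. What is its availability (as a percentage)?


Availability = MTBF / (MTBF + MTTR)
Availability = 583 / (583 + 262)
Availability = 583 / 845
Availability = 68.9941%

68.9941%


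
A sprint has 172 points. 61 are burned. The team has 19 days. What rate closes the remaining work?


Formula: Required rate = Remaining points / Days left
Remaining = 172 - 61 = 111 points
Required rate = 111 / 19 = 5.84 points/day

5.84 points/day


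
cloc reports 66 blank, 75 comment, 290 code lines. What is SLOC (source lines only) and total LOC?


Total LOC = blank + comment + code
Total LOC = 66 + 75 + 290 = 431
SLOC (source only) = code = 290

Total LOC: 431, SLOC: 290


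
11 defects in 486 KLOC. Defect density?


Defect density = defects / KLOC
Defect density = 11 / 486
Defect density = 0.023 defects/KLOC

0.023 defects/KLOC


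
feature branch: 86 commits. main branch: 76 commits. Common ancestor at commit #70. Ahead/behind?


Common ancestor: commit #70
feature commits after divergence: 86 - 70 = 16
main commits after divergence: 76 - 70 = 6
feature is 16 commits ahead of main
main is 6 commits ahead of feature

feature ahead: 16, main ahead: 6


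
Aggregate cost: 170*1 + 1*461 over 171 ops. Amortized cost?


Formula: Amortized cost = Total cost / Operations
Total cost = (170 * 1) + (1 * 461)
Total cost = 170 + 461 = 631
Amortized = 631 / 171 = 3.6901

3.6901


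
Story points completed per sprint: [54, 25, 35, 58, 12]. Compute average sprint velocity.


Formula: Avg velocity = Total points / Number of sprints
Points: [54, 25, 35, 58, 12]
Sum = 54 + 25 + 35 + 58 + 12 = 184
Avg velocity = 184 / 5 = 36.8 points/sprint

36.8 points/sprint


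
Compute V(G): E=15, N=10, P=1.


Formula: V(G) = E - N + 2P
V(G) = 15 - 10 + 2*1
V(G) = 5 + 2
V(G) = 7

7


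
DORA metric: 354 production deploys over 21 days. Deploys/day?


Formula: deployments per day = releases / days
= 354 / 21
= 16.857 deploys/day
(equivalently, 118.0 deploys/week)

16.857 deploys/day


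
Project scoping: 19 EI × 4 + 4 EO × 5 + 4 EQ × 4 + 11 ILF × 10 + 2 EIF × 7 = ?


UFP = EI*4 + EO*5 + EQ*4 + ILF*10 + EIF*7
UFP = 19*4 + 4*5 + 4*4 + 11*10 + 2*7
UFP = 76 + 20 + 16 + 110 + 14
UFP = 236

236


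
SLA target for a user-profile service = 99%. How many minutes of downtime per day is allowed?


Formula: allowed downtime = period * (100 - SLA) / 100
Period (day) = 1440 minutes
Unavailability fraction = (100 - 99.0) / 100
Allowed downtime = 1440 * (100 - 99.0) / 100
Allowed downtime = 14.4 minutes

14.4 minutes


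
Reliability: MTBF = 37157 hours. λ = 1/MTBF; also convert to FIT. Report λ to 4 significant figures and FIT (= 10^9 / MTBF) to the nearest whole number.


Formula: λ = 1 / MTBF; FIT = λ × 1e9 = 1e9 / MTBF
λ = 1 / 37157 ≈ 2.691e-05 failures/hour
FIT = 1e9 / 37157 ≈ 26913 failures per 1e9 hours (nearest whole number)

λ = 2.691e-05 /h, FIT = 26913


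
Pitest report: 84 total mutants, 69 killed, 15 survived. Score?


Mutation score = killed / total * 100
Mutation score = 69 / 84 * 100
Mutation score = 82.14%

82.14%


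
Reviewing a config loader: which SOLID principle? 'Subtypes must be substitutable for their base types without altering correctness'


This describes the Liskov Substitution Principle (LSP)

Liskov Substitution Principle (LSP)


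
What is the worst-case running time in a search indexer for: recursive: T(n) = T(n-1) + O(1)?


Reasoning: linear recursion with constant work per frame
Complexity: O(n)

O(n)


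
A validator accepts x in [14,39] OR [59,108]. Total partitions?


Valid ranges: [14,39] and [59,108]
Class 1: x < 14 — invalid
Class 2: 14 ≤ x ≤ 39 — valid
Class 3: 39 < x < 59 — invalid (gap between ranges)
Class 4: 59 ≤ x ≤ 108 — valid
Class 5: x > 108 — invalid
Total equivalence classes: 5

5 equivalence classes


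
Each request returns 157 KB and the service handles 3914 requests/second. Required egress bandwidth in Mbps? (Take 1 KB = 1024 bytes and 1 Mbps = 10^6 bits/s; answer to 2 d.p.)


Formula: Mbps = payload_bytes * RPS * 8 / 1e6
Payload per request = 157 KB = 157 * 1024 = 160768 bytes
Total bytes/sec = 160768 * 3914 = 629245952
Total bits/sec = 629245952 * 8 = 5033967616
Mbps = 5033967616 / 1e6 = 5033.97

5033.97 Mbps


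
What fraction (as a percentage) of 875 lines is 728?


Coverage = covered / total * 100
Coverage = 728 / 875 * 100
Coverage = 83.2%

83.2%


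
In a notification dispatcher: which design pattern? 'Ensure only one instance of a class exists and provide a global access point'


This matches the Singleton pattern

Singleton


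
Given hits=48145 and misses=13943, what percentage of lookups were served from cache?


Formula: hit rate = hits / (hits + misses) * 100
hit rate = 48145 / (48145 + 13943) * 100
hit rate = 48145 / 62088 * 100
hit rate = 77.54%

77.54%


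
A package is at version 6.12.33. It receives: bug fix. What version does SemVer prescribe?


Current: 6.12.33
Change category: 'bug fix' → patch bump
SemVer rule: patch bump → increment PATCH (MAJOR and MINOR unchanged)
New: 6.12.34

6.12.34


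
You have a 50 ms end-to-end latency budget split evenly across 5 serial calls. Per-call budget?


Formula: per_stage = total_budget / stages
per_stage = 50 / 5
per_stage = 10.0 ms

10.0 ms


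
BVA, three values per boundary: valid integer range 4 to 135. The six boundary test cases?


Range: [4, 135]
Boundaries: just below min, min, min+1, max-1, max, just above max
Values: [3, 4, 5, 134, 135, 136]

[3, 4, 5, 134, 135, 136]


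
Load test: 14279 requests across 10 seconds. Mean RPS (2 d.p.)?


Formula: throughput = requests / seconds
throughput = 14279 / 10
throughput = 1427.9 requests/second

1427.9 requests/second


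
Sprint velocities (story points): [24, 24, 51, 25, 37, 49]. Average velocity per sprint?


Formula: Avg velocity = Total points / Number of sprints
Points: [24, 24, 51, 25, 37, 49]
Sum = 24 + 24 + 51 + 25 + 37 + 49 = 210
Avg velocity = 210 / 6 = 35.0 points/sprint

35.0 points/sprint


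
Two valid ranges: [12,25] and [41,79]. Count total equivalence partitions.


Valid ranges: [12,25] and [41,79]
Class 1: x < 12 — invalid
Class 2: 12 ≤ x ≤ 25 — valid
Class 3: 25 < x < 41 — invalid (gap between ranges)
Class 4: 41 ≤ x ≤ 79 — valid
Class 5: x > 79 — invalid
Total equivalence classes: 5

5 equivalence classes


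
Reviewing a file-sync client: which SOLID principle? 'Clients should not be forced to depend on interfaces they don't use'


This describes the Interface Segregation Principle (ISP)

Interface Segregation Principle (ISP)


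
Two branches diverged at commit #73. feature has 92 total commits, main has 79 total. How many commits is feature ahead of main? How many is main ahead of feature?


Common ancestor: commit #73
feature commits after divergence: 92 - 73 = 19
main commits after divergence: 79 - 73 = 6
feature is 19 commits ahead of main
main is 6 commits ahead of feature

feature ahead: 19, main ahead: 6


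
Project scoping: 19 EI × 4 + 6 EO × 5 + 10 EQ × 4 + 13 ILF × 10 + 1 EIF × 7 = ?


UFP = EI*4 + EO*5 + EQ*4 + ILF*10 + EIF*7
UFP = 19*4 + 6*5 + 10*4 + 13*10 + 1*7
UFP = 76 + 30 + 40 + 130 + 7
UFP = 283

283


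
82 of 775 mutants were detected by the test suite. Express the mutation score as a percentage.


Mutation score = killed / total * 100
Mutation score = 82 / 775 * 100
Mutation score = 10.58%

10.58%


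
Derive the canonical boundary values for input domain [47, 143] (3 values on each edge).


Range: [47, 143]
Boundaries: just below min, min, min+1, max-1, max, just above max
Values: [46, 47, 48, 142, 143, 144]

[46, 47, 48, 142, 143, 144]


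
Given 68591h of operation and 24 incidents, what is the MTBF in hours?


Formula: MTBF = Total operating time / Number of failures
MTBF = 68591 / 24
MTBF = 2857.96 hours

2857.96 hours


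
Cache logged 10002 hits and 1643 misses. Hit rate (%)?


Formula: hit rate = hits / (hits + misses) * 100
hit rate = 10002 / (10002 + 1643) * 100
hit rate = 10002 / 11645 * 100
hit rate = 85.89%

85.89%


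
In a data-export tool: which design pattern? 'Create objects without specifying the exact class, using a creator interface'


This matches the Factory Method pattern

Factory Method


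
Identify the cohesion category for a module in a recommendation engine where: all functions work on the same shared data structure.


Reasoning: Functions share data
Type: Communicational cohesion

Communicational cohesion


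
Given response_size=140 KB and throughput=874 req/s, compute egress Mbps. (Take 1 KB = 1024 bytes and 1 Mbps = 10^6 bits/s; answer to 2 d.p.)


Formula: Mbps = payload_bytes * RPS * 8 / 1e6
Payload per request = 140 KB = 140 * 1024 = 143360 bytes
Total bytes/sec = 143360 * 874 = 125296640
Total bits/sec = 125296640 * 8 = 1002373120
Mbps = 1002373120 / 1e6 = 1002.37

1002.37 Mbps


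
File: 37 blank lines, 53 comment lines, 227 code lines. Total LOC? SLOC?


Total LOC = blank + comment + code
Total LOC = 37 + 53 + 227 = 317
SLOC (source only) = code = 227

Total LOC: 317, SLOC: 227


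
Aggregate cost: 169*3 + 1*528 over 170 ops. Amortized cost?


Formula: Amortized cost = Total cost / Operations
Total cost = (169 * 3) + (1 * 528)
Total cost = 507 + 528 = 1035
Amortized = 1035 / 170 = 6.0882

6.0882


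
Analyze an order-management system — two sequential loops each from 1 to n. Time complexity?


Reasoning: sequential dominates: O(n) + O(n) = O(n)
Complexity: O(n)

O(n)


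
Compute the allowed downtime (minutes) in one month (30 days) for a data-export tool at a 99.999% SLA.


Formula: allowed downtime = period * (100 - SLA) / 100
Period (month (30 days)) = 43200 minutes
Unavailability fraction = (100 - 99.999) / 100
Allowed downtime = 43200 * (100 - 99.999) / 100
Allowed downtime = 0.432 minutes

0.432 minutes


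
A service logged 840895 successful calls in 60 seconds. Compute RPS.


Formula: throughput = requests / seconds
throughput = 840895 / 60
throughput = 14014.92 requests/second

14014.92 requests/second


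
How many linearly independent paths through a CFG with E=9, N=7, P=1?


Formula: V(G) = E - N + 2P
V(G) = 9 - 7 + 2*1
V(G) = 2 + 2
V(G) = 4

4


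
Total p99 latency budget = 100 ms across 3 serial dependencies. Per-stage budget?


Formula: per_stage = total_budget / stages
per_stage = 100 / 3
per_stage = 33.33 ms

33.33 ms


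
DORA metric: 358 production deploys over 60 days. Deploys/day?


Formula: deployments per day = releases / days
= 358 / 60
= 5.967 deploys/day
(equivalently, 41.77 deploys/week)

5.967 deploys/day


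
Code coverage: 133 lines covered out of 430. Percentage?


Coverage = covered / total * 100
Coverage = 133 / 430 * 100
Coverage = 30.93%

30.93%


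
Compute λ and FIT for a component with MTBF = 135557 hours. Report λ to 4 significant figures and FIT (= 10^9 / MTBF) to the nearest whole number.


Formula: λ = 1 / MTBF; FIT = λ × 1e9 = 1e9 / MTBF
λ = 1 / 135557 ≈ 7.377e-06 failures/hour
FIT = 1e9 / 135557 ≈ 7377 failures per 1e9 hours (nearest whole number)

λ = 7.377e-06 /h, FIT = 7377


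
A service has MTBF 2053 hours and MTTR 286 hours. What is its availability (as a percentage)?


Availability = MTBF / (MTBF + MTTR)
Availability = 2053 / (2053 + 286)
Availability = 2053 / 2339
Availability = 87.7726%

87.7726%


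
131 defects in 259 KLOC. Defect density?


Defect density = defects / KLOC
Defect density = 131 / 259
Defect density = 0.506 defects/KLOC

0.506 defects/KLOC


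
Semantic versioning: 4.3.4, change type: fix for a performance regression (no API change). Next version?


Current: 4.3.4
Change category: 'fix for a performance regression (no API change)' → patch bump
SemVer rule: patch bump → increment PATCH (MAJOR and MINOR unchanged)
New: 4.3.5

4.3.5


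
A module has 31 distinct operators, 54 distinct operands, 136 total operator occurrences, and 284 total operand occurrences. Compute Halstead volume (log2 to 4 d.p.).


Formula: V = N * log2(η), where N = N1 + N2 and η = η1 + η2
η = 31 + 54 = 85
N = 136 + 284 = 420
log2(85) ≈ 6.4094
V = 420 * 6.4094 = 2691.95

2691.95


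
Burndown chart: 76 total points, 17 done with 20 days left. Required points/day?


Formula: Required rate = Remaining points / Days left
Remaining = 76 - 17 = 59 points
Required rate = 59 / 20 = 2.95 points/day

2.95 points/day


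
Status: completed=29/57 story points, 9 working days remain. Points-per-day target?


Formula: Required rate = Remaining points / Days left
Remaining = 57 - 29 = 28 points
Required rate = 28 / 9 = 3.11 points/day

3.11 points/day


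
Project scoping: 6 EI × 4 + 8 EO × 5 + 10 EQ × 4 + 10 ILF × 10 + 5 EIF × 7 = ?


UFP = EI*4 + EO*5 + EQ*4 + ILF*10 + EIF*7
UFP = 6*4 + 8*5 + 10*4 + 10*10 + 5*7
UFP = 24 + 40 + 40 + 100 + 35
UFP = 239

239


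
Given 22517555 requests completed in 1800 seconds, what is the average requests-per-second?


Formula: throughput = requests / seconds
throughput = 22517555 / 1800
throughput = 12509.75 requests/second

12509.75 requests/second


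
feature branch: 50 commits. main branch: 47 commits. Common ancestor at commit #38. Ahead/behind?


Common ancestor: commit #38
feature commits after divergence: 50 - 38 = 12
main commits after divergence: 47 - 38 = 9
feature is 12 commits ahead of main
main is 9 commits ahead of feature

feature ahead: 12, main ahead: 9


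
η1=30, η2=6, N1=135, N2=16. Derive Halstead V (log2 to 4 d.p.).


Formula: V = N * log2(η), where N = N1 + N2 and η = η1 + η2
η = 30 + 6 = 36
N = 135 + 16 = 151
log2(36) ≈ 5.1699
V = 151 * 5.1699 = 780.65

780.65


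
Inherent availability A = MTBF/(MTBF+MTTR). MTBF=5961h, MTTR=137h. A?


Availability = MTBF / (MTBF + MTTR)
Availability = 5961 / (5961 + 137)
Availability = 5961 / 6098
Availability = 97.7534%

97.7534%


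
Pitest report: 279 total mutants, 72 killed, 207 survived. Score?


Mutation score = killed / total * 100
Mutation score = 72 / 279 * 100
Mutation score = 25.81%

25.81%


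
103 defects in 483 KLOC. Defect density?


Defect density = defects / KLOC
Defect density = 103 / 483
Defect density = 0.213 defects/KLOC

0.213 defects/KLOC


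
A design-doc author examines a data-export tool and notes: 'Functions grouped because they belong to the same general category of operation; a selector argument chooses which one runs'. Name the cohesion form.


Reasoning: Grouped by category of activity, not by data or sequence
Type: Logical cohesion

Logical cohesion


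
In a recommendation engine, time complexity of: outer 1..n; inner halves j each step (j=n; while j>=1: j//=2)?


Reasoning: n times log n
Complexity: O(n log n)

O(n log n)


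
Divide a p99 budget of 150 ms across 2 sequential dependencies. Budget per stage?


Formula: per_stage = total_budget / stages
per_stage = 150 / 2
per_stage = 75.0 ms

75.0 ms


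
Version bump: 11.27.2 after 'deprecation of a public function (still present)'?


Current: 11.27.2
Change category: 'deprecation of a public function (still present)' → minor bump
SemVer rule: minor bump → increment MINOR, reset PATCH to 0 (MAJOR unchanged)
New: 11.28.0

11.28.0


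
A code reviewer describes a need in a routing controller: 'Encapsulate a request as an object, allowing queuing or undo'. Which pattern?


This matches the Command pattern

Command


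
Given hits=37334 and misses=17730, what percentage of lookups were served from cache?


Formula: hit rate = hits / (hits + misses) * 100
hit rate = 37334 / (37334 + 17730) * 100
hit rate = 37334 / 55064 * 100
hit rate = 67.8%

67.8%


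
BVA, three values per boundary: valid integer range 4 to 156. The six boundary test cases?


Range: [4, 156]
Boundaries: just below min, min, min+1, max-1, max, just above max
Values: [3, 4, 5, 155, 156, 157]

[3, 4, 5, 155, 156, 157]


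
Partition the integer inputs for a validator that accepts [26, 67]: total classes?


Valid range: [26, 67]
Class 1: x < 26 — invalid
Class 2: 26 ≤ x ≤ 67 — valid
Class 3: x > 67 — invalid
Total equivalence classes: 3

3 equivalence classes


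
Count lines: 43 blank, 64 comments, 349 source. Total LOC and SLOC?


Total LOC = blank + comment + code
Total LOC = 43 + 64 + 349 = 456
SLOC (source only) = code = 349

Total LOC: 456, SLOC: 349


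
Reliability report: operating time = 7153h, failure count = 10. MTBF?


Formula: MTBF = Total operating time / Number of failures
MTBF = 7153 / 10
MTBF = 715.3 hours

715.3 hours


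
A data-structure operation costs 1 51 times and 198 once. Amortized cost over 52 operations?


Formula: Amortized cost = Total cost / Operations
Total cost = (51 * 1) + (1 * 198)
Total cost = 51 + 198 = 249
Amortized = 249 / 52 = 4.7885

4.7885


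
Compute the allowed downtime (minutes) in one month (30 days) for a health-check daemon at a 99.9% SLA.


Formula: allowed downtime = period * (100 - SLA) / 100
Period (month (30 days)) = 43200 minutes
Unavailability fraction = (100 - 99.9) / 100
Allowed downtime = 43200 * (100 - 99.9) / 100
Allowed downtime = 43.2 minutes

43.2 minutes


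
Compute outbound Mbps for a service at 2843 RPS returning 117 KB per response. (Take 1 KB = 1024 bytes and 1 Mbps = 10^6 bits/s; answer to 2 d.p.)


Formula: Mbps = payload_bytes * RPS * 8 / 1e6
Payload per request = 117 KB = 117 * 1024 = 119808 bytes
Total bytes/sec = 119808 * 2843 = 340614144
Total bits/sec = 340614144 * 8 = 2724913152
Mbps = 2724913152 / 1e6 = 2724.91

2724.91 Mbps
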